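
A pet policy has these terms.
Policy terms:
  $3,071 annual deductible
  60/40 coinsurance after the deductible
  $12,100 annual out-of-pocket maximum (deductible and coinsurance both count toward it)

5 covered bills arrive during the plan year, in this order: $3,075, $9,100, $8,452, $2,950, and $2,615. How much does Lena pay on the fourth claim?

Bill 1, $3,075: $3,071 finishes the deductible; $4 goes to coinsurance; coinsurance $4 × 40% = $1.60. Cost to owner: $3,072.60. OOP to date $3,072.60.
Bill 2, $9,100: deductible met; 40% of $9,100 = $3,640. Owner pays $3,640; OOP now $6,712.60.
Bill 3, $8,452: deductible met; 40% of $8,452 = $3,380.80. Cost to owner: $3,380.80. OOP to date $10,093.40.
Bill 4, $2,950: deductible already satisfied, so owner's share is 40% × $2,950 = $1,180. Owner owes $1,180 (running OOP $11,273.40).

$1,180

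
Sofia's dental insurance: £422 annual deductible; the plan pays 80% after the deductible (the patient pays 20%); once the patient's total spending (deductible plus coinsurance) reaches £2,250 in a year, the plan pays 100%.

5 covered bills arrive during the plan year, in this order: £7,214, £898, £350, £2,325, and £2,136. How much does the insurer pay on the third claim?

£280

Bill 1, £7,214: £422 finishes the deductible; £6,792 goes to coinsurance; 20% of £6,792 = £1,358.40. Cost to patient: £1,780.40. OOP to date £1,780.40. Insurer: £7,214 − £1,780.40 = £5,433.60.
Bill 2, £898: 20% coinsurance on £898 = £179.60. Patient owes £179.60 (running OOP £1,960). Plan pays £898 − £179.60 = £718.40.
Bill 3, £350: deductible already satisfied, so patient's share is 20% × £350 = £70. Cost to patient: £70. OOP to date £2,030. Insurer: £350 − £70 = £280.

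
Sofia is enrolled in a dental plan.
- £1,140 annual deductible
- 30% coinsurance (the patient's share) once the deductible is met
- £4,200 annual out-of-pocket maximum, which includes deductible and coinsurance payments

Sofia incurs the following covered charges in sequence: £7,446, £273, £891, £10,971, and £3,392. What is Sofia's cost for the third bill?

£267.30

Claim 1 — £7,446: £1,140 finishes the deductible; £6,306 goes to coinsurance; coinsurance £6,306 × 30% = £1,891.80. Cost to patient: £3,031.80. OOP to date £3,031.80.
Claim 2 — £273: deductible met; 30% of £273 = £81.90. Cost to patient: £81.90. OOP to date £3,113.70.
Claim 3 — £891: 30% coinsurance on £891 = £267.30. Cost to patient: £267.30. OOP to date £3,381.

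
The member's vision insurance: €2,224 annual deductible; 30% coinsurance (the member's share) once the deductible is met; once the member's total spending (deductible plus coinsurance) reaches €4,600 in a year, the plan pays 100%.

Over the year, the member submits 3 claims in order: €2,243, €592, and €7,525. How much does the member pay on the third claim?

#1 (€2,243): €2,224 finishes the deductible; €19 goes to coinsurance; member's 30% is €5.70. Member pays €2,229.70; OOP now €2,229.70.
#2 (€592): deductible met; 30% of €592 = €177.60. Member owes €177.60 (running OOP €2,407.30).
#3 (€7,525): deductible met; 30% of €7,525 = €2,257.50. OOP would hit €4,664.80 > €4,600, so the cap limits the member to €4,600 − €2,407.30 = €2,192.70.

€2,192.70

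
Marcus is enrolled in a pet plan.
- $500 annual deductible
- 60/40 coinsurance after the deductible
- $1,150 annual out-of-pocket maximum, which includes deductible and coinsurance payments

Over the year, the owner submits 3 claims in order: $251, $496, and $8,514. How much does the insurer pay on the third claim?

Claim 1 — $251: entire amount goes to the deductible. Owner owes $251 (running OOP $251). Plan pays $251 − $251 = $0.
Claim 2 — $496: $249 to deductible, leaving $247; coinsurance $247 × 40% = $98.80. Cost to owner: $347.80. OOP to date $598.80. Insurer: $496 − $347.80 = $148.20.
Claim 3 — $8,514: deductible met; 40% of $8,514 = $3,405.60. Adding that to $598.80 gives $4,004.40, past the $1,150 cap; owner pays only $1,150 − $598.80 = $551.20. Plan pays $8,514 − $551.20 = $7,962.80.

$7,962.80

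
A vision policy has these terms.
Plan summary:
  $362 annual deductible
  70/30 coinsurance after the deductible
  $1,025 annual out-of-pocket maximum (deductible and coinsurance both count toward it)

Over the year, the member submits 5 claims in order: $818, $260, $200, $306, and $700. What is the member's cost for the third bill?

Claim 1 — $818: $362 to deductible, leaving $456; coinsurance $456 × 30% = $136.80. Member owes $498.80 (running OOP $498.80).
Claim 2 — $260: deductible met; 30% of $260 = $78. Member pays $78; OOP now $576.80.
Claim 3 — $200: deductible already satisfied, so member's share is 30% × $200 = $60. Cost to member: $60. OOP to date $636.80.

$60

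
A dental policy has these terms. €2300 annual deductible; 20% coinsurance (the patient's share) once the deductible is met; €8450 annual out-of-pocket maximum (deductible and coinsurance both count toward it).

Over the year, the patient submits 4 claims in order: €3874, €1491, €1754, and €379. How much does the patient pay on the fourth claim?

€75.80

Bill 1, €3874: €2300 finishes the deductible; €1574 goes to coinsurance; 20% of €1574 = €314.80. Patient owes €2614.80 (running OOP €2614.80).
Bill 2, €1491: deductible met; 20% of €1491 = €298.20. Cost to patient: €298.20. OOP to date €2913.
Bill 3, €1754: deductible already satisfied, so patient's share is 20% × €1754 = €350.80. Patient owes €350.80 (running OOP €3263.80).
Bill 4, €379: deductible already satisfied, so patient's share is 20% × €379 = €75.80. Cost to patient: €75.80. OOP to date €3339.60.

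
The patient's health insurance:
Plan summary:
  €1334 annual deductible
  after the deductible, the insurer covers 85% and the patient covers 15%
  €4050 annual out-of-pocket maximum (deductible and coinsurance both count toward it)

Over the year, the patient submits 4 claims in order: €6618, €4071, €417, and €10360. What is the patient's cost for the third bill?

Claim 1 (€6618): €1334 to deductible, leaving €5284; patient's 15% is €792.60. Patient pays €2126.60; OOP now €2126.60.
Claim 2 (€4071): deductible already satisfied, so patient's share is 15% × €4071 = €610.65. Cost to patient: €610.65. OOP to date €2737.25.
Claim 3 (€417): deductible met; 15% of €417 = €62.55. Patient owes €62.55 (running OOP €2799.80).

€62.55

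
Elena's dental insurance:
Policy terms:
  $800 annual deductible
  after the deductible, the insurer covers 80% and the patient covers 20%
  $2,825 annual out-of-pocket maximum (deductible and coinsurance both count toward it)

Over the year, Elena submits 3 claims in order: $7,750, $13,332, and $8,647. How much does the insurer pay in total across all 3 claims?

$26,904

Claim 1 — $7,750: deductible takes $800, $6,950 remains; 20% of $6,950 = $1,390. Cost to patient: $2,190. OOP to date $2,190. Plan pays $7,750 − $2,190 = $5,560.
Claim 2 — $13,332: 20% coinsurance on $13,332 = $2,666.40. Adding that to $2,190 gives $4,856.40, past the $2,825 cap; patient pays only $2,825 − $2,190 = $635. Insurer: $13,332 − $635 = $12,697.
Claim 3 — $8,647: deductible met; 20% of $8,647 = $1,729.40. Adding that to $2,825 gives $4,554.40, past the $2,825 cap; patient pays only $2,825 − $2,825 = $0. Insurer: $8,647 − $0 = $8,647.
Insurer total: $5,560 + $12,697 + $8,647 = $26,904.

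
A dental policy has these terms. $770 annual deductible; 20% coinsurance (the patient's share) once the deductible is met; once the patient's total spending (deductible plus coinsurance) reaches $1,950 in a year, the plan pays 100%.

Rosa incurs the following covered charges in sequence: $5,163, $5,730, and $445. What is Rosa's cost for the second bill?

Claim 1 — $5,163: $770 to deductible, leaving $4,393; patient's 20% is $878.60. Patient pays $1,648.60; OOP now $1,648.60.
Claim 2 — $5,730: 20% coinsurance on $5,730 = $1,146. OOP would hit $2,794.60 > $1,950, so the cap limits the patient to $1,950 − $1,648.60 = $301.40.

$301.40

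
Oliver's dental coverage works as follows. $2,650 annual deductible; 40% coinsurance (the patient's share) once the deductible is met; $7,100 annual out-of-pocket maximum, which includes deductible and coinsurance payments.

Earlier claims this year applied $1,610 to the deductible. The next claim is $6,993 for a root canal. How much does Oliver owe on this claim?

Remaining deductible: $2,650 − $1,610 = $1,040.
That leaves $6,993 − $1,040 = $5,953 for coinsurance.
Patient's 40% share of $5,953 is $2,381.20.
So the patient owes $1,040 + $2,381.20 = $3,421.20 before any cap.
Cumulative spending $1,610 + $3,421.20 = $5,031.20 stays under the $7,100 maximum.

$3,421.20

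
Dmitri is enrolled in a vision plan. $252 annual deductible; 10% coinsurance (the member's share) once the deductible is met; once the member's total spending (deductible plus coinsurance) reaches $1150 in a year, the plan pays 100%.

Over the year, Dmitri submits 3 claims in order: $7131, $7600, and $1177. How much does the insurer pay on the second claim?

Bill 1, $7131: $252 finishes the deductible; $6879 goes to coinsurance; coinsurance $6879 × 10% = $687.90. Member pays $939.90; OOP now $939.90. Insurer: $7131 − $939.90 = $6191.10.
Bill 2, $7600: deductible already satisfied, so member's share is 10% × $7600 = $760. OOP would hit $1699.90 > $1150, so the cap limits the member to $1150 − $939.90 = $210.10. Plan pays $7600 − $210.10 = $7389.90.

$7389.90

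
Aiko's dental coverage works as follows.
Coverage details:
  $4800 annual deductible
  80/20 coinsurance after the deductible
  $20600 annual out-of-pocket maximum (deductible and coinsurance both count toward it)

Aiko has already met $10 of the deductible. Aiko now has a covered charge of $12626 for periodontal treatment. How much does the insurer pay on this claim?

Remaining deductible: $4800 − $10 = $4790.
The remaining $7836 (= $12626 − $4790) moves to coinsurance.
20% of $7836 = $1567.20 falls to the patient.
Patient responsibility before any cap: $4790 + $1567.20 = $6357.20.
Total out-of-pocket so far would be $10 + $6357.20 = $6367.20, below the $20600 cap — no reduction.
The insurer covers the remainder: $12626 − $6357.20 = $6268.80.

$6268.80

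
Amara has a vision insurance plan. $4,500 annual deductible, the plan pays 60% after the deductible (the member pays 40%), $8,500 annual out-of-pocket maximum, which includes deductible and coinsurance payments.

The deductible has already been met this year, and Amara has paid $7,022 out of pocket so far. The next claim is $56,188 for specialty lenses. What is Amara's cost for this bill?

The deductible is already satisfied, so the full bill goes to coinsurance.
Coinsurance: $56,188 × 40% = $22,475.20.
Year-to-date out-of-pocket would reach $7,022 + $22,475.20 = $29,497.20, above the $8,500 maximum, so the member pays only $8,500 − $7,022 = $1,478.

$1,478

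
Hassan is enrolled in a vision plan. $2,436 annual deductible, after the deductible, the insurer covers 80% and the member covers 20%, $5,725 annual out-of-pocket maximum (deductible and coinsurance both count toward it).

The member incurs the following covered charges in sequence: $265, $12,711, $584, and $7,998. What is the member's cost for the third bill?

$116.80

Claim 1 — $265: fully absorbed by the deductible. Member owes $265 (running OOP $265).
Claim 2 — $12,711: $2,171 finishes the deductible; $10,540 goes to coinsurance; member's 20% is $2,108. Member pays $4,279; OOP now $4,544.
Claim 3 — $584: deductible met; 20% of $584 = $116.80. Cost to member: $116.80. OOP to date $4,660.80.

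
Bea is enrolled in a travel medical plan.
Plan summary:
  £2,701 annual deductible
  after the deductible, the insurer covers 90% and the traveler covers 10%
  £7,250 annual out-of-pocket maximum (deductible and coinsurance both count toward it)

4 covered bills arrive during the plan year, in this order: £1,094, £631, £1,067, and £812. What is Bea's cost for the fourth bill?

£81.20

#1 (£1,094): fully absorbed by the deductible. Traveler owes £1,094 (running OOP £1,094).
#2 (£631): fully absorbed by the deductible. Traveler owes £631 (running OOP £1,725).
#3 (£1,067): deductible takes £976, £91 remains; traveler's 10% is £9.10. Traveler pays £985.10; OOP now £2,710.10.
#4 (£812): deductible already satisfied, so traveler's share is 10% × £812 = £81.20. Traveler pays £81.20; OOP now £2,791.30.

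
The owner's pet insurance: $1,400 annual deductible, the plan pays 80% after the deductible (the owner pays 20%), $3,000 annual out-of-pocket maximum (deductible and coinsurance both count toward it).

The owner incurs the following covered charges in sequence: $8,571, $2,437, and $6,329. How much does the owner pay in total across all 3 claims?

#1 ($8,571): $1,400 finishes the deductible; $7,171 goes to coinsurance; owner's 20% is $1,434.20. Owner pays $2,834.20; OOP now $2,834.20.
#2 ($2,437): deductible met; 20% of $2,437 = $487.40. That would push OOP to $3,321.60, over the $3,000 cap, so owner pays $3,000 − $2,834.20 = $165.80.
#3 ($6,329): 20% coinsurance on $6,329 = $1,265.80. That would push OOP to $4,265.80, over the $3,000 cap, so owner pays $3,000 − $3,000 = $0.
Total paid by the owner: $2,834.20 + $165.80 + $0 = $3,000.

$3,000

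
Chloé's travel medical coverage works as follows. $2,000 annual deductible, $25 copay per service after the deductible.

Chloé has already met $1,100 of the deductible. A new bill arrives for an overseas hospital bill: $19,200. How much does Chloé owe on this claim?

$925

Deductible still to meet: $2,000 − $1,100 = $900.
That leaves $19,200 − $900 = $18,300 for the copay.
Copay on this service: $25.
Traveler responsibility: $900 + $25 = $925.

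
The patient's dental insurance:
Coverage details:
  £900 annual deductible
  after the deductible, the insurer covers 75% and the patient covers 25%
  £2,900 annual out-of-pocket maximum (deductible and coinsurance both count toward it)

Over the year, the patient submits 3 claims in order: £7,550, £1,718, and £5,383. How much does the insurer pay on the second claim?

#1 (£7,550): £900 finishes the deductible; £6,650 goes to coinsurance; patient's 25% is £1,662.50. Patient owes £2,562.50 (running OOP £2,562.50). Plan pays £7,550 − £2,562.50 = £4,987.50.
#2 (£1,718): 25% coinsurance on £1,718 = £429.50. That would push OOP to £2,992, over the £2,900 cap, so patient pays £2,900 − £2,562.50 = £337.50. Plan pays £1,718 − £337.50 = £1,380.50.

£1,380.50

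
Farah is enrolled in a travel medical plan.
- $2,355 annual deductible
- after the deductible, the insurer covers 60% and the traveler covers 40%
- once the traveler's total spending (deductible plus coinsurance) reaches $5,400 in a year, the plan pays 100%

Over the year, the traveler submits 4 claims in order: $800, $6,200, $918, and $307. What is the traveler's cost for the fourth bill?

Claim 1 ($800): fully absorbed by the deductible. Traveler owes $800 (running OOP $800).
Claim 2 ($6,200): $1,555 finishes the deductible; $4,645 goes to coinsurance; coinsurance $4,645 × 40% = $1,858. Traveler pays $3,413; OOP now $4,213.
Claim 3 ($918): 40% coinsurance on $918 = $367.20. Traveler owes $367.20 (running OOP $4,580.20).
Claim 4 ($307): deductible met; 40% of $307 = $122.80. Cost to traveler: $122.80. OOP to date $4,703.

$122.80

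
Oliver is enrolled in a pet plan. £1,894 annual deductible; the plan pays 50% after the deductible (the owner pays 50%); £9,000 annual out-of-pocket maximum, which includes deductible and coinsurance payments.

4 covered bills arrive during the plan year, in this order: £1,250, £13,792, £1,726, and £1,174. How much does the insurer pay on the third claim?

Bill 1, £1,250: entire amount goes to the deductible. Cost to owner: £1,250. OOP to date £1,250. Insurer: £1,250 − £1,250 = £0.
Bill 2, £13,792: £644 to deductible, leaving £13,148; coinsurance £13,148 × 50% = £6,574. Owner pays £7,218; OOP now £8,468. Plan pays £13,792 − £7,218 = £6,574.
Bill 3, £1,726: deductible met; 50% of £1,726 = £863. OOP would hit £9,331 > £9,000, so the cap limits the owner to £9,000 − £8,468 = £532. Insurer: £1,726 − £532 = £1,194.

£1,194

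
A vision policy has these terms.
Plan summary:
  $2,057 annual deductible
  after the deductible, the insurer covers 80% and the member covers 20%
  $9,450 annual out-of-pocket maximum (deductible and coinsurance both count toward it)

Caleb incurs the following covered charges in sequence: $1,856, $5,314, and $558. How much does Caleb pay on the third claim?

Claim 1 — $1,856: fully absorbed by the deductible. Member owes $1,856 (running OOP $1,856).
Claim 2 — $5,314: $201 to deductible, leaving $5,113; member's 20% is $1,022.60. Member owes $1,223.60 (running OOP $3,079.60).
Claim 3 — $558: deductible already satisfied, so member's share is 20% × $558 = $111.60. Member owes $111.60 (running OOP $3,191.20).

$111.60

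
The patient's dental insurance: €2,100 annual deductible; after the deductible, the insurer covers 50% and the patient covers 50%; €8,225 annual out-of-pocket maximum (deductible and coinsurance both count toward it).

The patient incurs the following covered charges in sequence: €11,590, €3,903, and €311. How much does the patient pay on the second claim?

€1,380

#1 (€11,590): €2,100 finishes the deductible; €9,490 goes to coinsurance; 50% of €9,490 = €4,745. Patient owes €6,845 (running OOP €6,845).
#2 (€3,903): deductible already satisfied, so patient's share is 50% × €3,903 = €1,951.50. That would push OOP to €8,796.50, over the €8,225 cap, so patient pays €8,225 − €6,845 = €1,380.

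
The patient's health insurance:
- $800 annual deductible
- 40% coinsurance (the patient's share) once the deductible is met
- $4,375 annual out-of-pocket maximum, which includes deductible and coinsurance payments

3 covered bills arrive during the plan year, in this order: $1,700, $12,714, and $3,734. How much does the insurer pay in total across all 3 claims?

Claim 1 ($1,700): $800 to deductible, leaving $900; coinsurance $900 × 40% = $360. Cost to patient: $1,160. OOP to date $1,160. Plan pays $1,700 − $1,160 = $540.
Claim 2 ($12,714): deductible met; 40% of $12,714 = $5,085.60. That would push OOP to $6,245.60, over the $4,375 cap, so patient pays $4,375 − $1,160 = $3,215. Plan pays $12,714 − $3,215 = $9,499.
Claim 3 ($3,734): deductible met; 40% of $3,734 = $1,493.60. Adding that to $4,375 gives $5,868.60, past the $4,375 cap; patient pays only $4,375 − $4,375 = $0. Plan pays $3,734 − $0 = $3,734.
Insurer total: $540 + $9,499 + $3,734 = $13,773.

$13,773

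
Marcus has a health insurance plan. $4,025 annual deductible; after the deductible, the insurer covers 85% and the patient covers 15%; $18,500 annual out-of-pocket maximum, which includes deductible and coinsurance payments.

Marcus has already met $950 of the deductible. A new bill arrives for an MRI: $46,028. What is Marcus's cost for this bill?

$9,517.95

$950 of the $4,025 deductible is already met, leaving $3,075.
After the $3,075 deductible portion, $46,028 − $3,075 = $42,953 is subject to coinsurance.
Patient's 15% share of $42,953 is $6,442.95.
That puts the patient's cost at $3,075 + $6,442.95 = $9,517.95 before any cap.
Cumulative spending $950 + $9,517.95 = $10,467.95 stays under the $18,500 maximum.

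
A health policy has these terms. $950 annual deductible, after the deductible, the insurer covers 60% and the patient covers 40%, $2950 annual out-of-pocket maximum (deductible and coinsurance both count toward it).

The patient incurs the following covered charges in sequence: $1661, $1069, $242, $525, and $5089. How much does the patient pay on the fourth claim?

$210

Claim 1 ($1661): deductible takes $950, $711 remains; 40% of $711 = $284.40. Patient pays $1234.40; OOP now $1234.40.
Claim 2 ($1069): deductible already satisfied, so patient's share is 40% × $1069 = $427.60. Patient pays $427.60; OOP now $1662.
Claim 3 ($242): deductible met; 40% of $242 = $96.80. Cost to patient: $96.80. OOP to date $1758.80.
Claim 4 ($525): deductible met; 40% of $525 = $210. Patient pays $210; OOP now $1968.80.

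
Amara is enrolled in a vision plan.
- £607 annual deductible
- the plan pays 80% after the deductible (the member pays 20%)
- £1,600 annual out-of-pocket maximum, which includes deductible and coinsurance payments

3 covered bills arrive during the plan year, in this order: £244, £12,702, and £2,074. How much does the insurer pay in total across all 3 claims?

Claim 1 — £244: all of it applies to the deductible. Cost to member: £244. OOP to date £244. Plan pays £244 − £244 = £0.
Claim 2 — £12,702: £363 to deductible, leaving £12,339; member's 20% is £2,467.80. Claim cost before the cap: £363 + £2,467.80 = £2,830.80. Adding that to £244 gives £3,074.80, past the £1,600 cap; member pays only £1,600 − £244 = £1,356. Insurer: £12,702 − £1,356 = £11,346.
Claim 3 — £2,074: deductible met; 20% of £2,074 = £414.80. OOP would hit £2,014.80 > £1,600, so the cap limits the member to £1,600 − £1,600 = £0. Insurer: £2,074 − £0 = £2,074.
Insurer total = bills − member's total = £15,020 − £1,600 = £13,420.

£13,420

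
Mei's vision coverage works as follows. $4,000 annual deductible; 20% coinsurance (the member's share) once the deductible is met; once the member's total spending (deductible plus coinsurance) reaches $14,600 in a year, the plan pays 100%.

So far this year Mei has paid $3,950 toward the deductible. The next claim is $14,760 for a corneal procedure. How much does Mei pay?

$3,950 of the $4,000 deductible is already met, leaving $50.
That leaves $14,760 − $50 = $14,710 for coinsurance.
20% of $14,710 = $2,942 falls to the member.
Member responsibility before any cap: $50 + $2,942 = $2,992.
Cumulative spending $3,950 + $2,992 = $6,942 stays under the $14,600 maximum.

$2,992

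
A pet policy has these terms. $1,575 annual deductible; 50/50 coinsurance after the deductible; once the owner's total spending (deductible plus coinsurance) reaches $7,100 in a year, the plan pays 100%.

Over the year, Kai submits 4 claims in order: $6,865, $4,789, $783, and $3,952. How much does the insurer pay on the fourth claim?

$3,858

Claim 1 ($6,865): deductible takes $1,575, $5,290 remains; coinsurance $5,290 × 50% = $2,645. Cost to owner: $4,220. OOP to date $4,220. Insurer: $6,865 − $4,220 = $2,645.
Claim 2 ($4,789): deductible already satisfied, so owner's share is 50% × $4,789 = $2,394.50. Owner pays $2,394.50; OOP now $6,614.50. Plan pays $4,789 − $2,394.50 = $2,394.50.
Claim 3 ($783): 50% coinsurance on $783 = $391.50. Cost to owner: $391.50. OOP to date $7,006. Insurer: $783 − $391.50 = $391.50.
Claim 4 ($3,952): 50% coinsurance on $3,952 = $1,976. Adding that to $7,006 gives $8,982, past the $7,100 cap; owner pays only $7,100 − $7,006 = $94. Plan pays $3,952 − $94 = $3,858.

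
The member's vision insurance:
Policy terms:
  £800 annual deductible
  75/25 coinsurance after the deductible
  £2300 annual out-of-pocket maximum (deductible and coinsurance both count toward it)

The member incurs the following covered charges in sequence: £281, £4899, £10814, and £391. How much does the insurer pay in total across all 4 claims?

Bill 1, £281: entire amount goes to the deductible. Cost to member: £281. OOP to date £281. Plan pays £281 − £281 = £0.
Bill 2, £4899: deductible takes £519, £4380 remains; 25% of £4380 = £1095. Member pays £1614; OOP now £1895. Insurer: £4899 − £1614 = £3285.
Bill 3, £10814: 25% coinsurance on £10814 = £2703.50. OOP would hit £4598.50 > £2300, so the cap limits the member to £2300 − £1895 = £405. Insurer: £10814 − £405 = £10409.
Bill 4, £391: 25% coinsurance on £391 = £97.75. OOP would hit £2397.75 > £2300, so the cap limits the member to £2300 − £2300 = £0. Insurer: £391 − £0 = £391.
Insurer total = bills − member's total = £16385 − £2300 = £14085.

£14085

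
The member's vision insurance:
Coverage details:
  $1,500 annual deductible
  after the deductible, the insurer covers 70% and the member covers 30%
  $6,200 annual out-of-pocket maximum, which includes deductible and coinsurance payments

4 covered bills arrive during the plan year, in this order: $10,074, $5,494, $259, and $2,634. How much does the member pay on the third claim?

#1 ($10,074): $1,500 finishes the deductible; $8,574 goes to coinsurance; 30% of $8,574 = $2,572.20. Member pays $4,072.20; OOP now $4,072.20.
#2 ($5,494): deductible met; 30% of $5,494 = $1,648.20. Cost to member: $1,648.20. OOP to date $5,720.40.
#3 ($259): deductible met; 30% of $259 = $77.70. Member pays $77.70; OOP now $5,798.10.

$77.70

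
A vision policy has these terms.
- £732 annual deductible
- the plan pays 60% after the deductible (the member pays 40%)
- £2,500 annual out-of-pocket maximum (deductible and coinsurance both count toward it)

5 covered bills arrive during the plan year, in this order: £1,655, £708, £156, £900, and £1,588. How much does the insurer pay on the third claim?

Claim 1 — £1,655: £732 finishes the deductible; £923 goes to coinsurance; 40% of £923 = £369.20. Member owes £1,101.20 (running OOP £1,101.20). Insurer: £1,655 − £1,101.20 = £553.80.
Claim 2 — £708: deductible already satisfied, so member's share is 40% × £708 = £283.20. Cost to member: £283.20. OOP to date £1,384.40. Plan pays £708 − £283.20 = £424.80.
Claim 3 — £156: deductible already satisfied, so member's share is 40% × £156 = £62.40. Cost to member: £62.40. OOP to date £1,446.80. Insurer: £156 − £62.40 = £93.60.

£93.60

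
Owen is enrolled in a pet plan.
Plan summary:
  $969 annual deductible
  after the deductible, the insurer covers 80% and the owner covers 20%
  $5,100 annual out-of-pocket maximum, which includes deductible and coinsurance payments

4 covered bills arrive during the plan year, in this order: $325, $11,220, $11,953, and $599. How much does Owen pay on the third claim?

$2,015.80

#1 ($325): entire amount goes to the deductible. Owner owes $325 (running OOP $325).
#2 ($11,220): deductible takes $644, $10,576 remains; coinsurance $10,576 × 20% = $2,115.20. Owner pays $2,759.20; OOP now $3,084.20.
#3 ($11,953): deductible already satisfied, so owner's share is 20% × $11,953 = $2,390.60. OOP would hit $5,474.80 > $5,100, so the cap limits the owner to $5,100 − $3,084.20 = $2,015.80.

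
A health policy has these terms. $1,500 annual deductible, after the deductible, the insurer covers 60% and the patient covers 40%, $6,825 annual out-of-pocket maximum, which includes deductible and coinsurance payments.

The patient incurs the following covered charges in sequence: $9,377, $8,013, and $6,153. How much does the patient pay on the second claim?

Claim 1 — $9,377: $1,500 to deductible, leaving $7,877; coinsurance $7,877 × 40% = $3,150.80. Patient pays $4,650.80; OOP now $4,650.80.
Claim 2 — $8,013: deductible met; 40% of $8,013 = $3,205.20. Adding that to $4,650.80 gives $7,856, past the $6,825 cap; patient pays only $6,825 − $4,650.80 = $2,174.20.

$2,174.20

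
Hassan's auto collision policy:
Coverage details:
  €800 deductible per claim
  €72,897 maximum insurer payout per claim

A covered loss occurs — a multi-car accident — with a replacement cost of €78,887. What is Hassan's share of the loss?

Subtract the deductible: €78,887 − €800 = €78,087.
€78,087 exceeds the €72,897 limit, so the insurer pays the limit: €72,897.
Out of pocket: €78,887 − €72,897 = €5,990.

€5,990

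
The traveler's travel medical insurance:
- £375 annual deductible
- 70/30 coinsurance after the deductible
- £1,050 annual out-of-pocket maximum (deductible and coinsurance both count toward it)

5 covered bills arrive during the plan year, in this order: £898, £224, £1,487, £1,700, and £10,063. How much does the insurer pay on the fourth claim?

£1,695.20

Claim 1 (£898): deductible takes £375, £523 remains; traveler's 30% is £156.90. Traveler pays £531.90; OOP now £531.90. Plan pays £898 − £531.90 = £366.10.
Claim 2 (£224): 30% coinsurance on £224 = £67.20. Traveler pays £67.20; OOP now £599.10. Insurer: £224 − £67.20 = £156.80.
Claim 3 (£1,487): deductible met; 30% of £1,487 = £446.10. Cost to traveler: £446.10. OOP to date £1,045.20. Plan pays £1,487 − £446.10 = £1,040.90.
Claim 4 (£1,700): deductible already satisfied, so traveler's share is 30% × £1,700 = £510. That would push OOP to £1,555.20, over the £1,050 cap, so traveler pays £1,050 − £1,045.20 = £4.80. Plan pays £1,700 − £4.80 = £1,695.20.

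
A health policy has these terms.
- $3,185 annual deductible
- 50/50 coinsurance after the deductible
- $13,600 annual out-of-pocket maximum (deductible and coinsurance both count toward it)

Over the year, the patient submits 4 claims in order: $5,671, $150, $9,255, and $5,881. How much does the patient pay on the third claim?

Claim 1 ($5,671): deductible takes $3,185, $2,486 remains; 50% of $2,486 = $1,243. Cost to patient: $4,428. OOP to date $4,428.
Claim 2 ($150): 50% coinsurance on $150 = $75. Cost to patient: $75. OOP to date $4,503.
Claim 3 ($9,255): deductible already satisfied, so patient's share is 50% × $9,255 = $4,627.50. Patient pays $4,627.50; OOP now $9,130.50.

$4,627.50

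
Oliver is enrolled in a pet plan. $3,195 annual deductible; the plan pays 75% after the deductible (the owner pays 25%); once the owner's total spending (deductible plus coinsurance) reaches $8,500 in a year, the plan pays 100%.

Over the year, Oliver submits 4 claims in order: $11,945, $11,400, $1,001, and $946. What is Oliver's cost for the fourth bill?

$17.25

Claim 1 — $11,945: $3,195 finishes the deductible; $8,750 goes to coinsurance; 25% of $8,750 = $2,187.50. Cost to owner: $5,382.50. OOP to date $5,382.50.
Claim 2 — $11,400: deductible already satisfied, so owner's share is 25% × $11,400 = $2,850. Owner owes $2,850 (running OOP $8,232.50).
Claim 3 — $1,001: 25% coinsurance on $1,001 = $250.25. Cost to owner: $250.25. OOP to date $8,482.75.
Claim 4 — $946: deductible met; 25% of $946 = $236.50. OOP would hit $8,719.25 > $8,500, so the cap limits the owner to $8,500 − $8,482.75 = $17.25.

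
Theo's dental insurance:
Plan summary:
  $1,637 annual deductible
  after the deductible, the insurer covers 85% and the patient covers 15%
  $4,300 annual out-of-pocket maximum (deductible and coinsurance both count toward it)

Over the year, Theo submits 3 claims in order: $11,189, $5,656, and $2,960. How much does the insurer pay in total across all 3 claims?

Bill 1, $11,189: $1,637 to deductible, leaving $9,552; coinsurance $9,552 × 15% = $1,432.80. Cost to patient: $3,069.80. OOP to date $3,069.80. Insurer: $11,189 − $3,069.80 = $8,119.20.
Bill 2, $5,656: 15% coinsurance on $5,656 = $848.40. Patient pays $848.40; OOP now $3,918.20. Plan pays $5,656 − $848.40 = $4,807.60.
Bill 3, $2,960: deductible met; 15% of $2,960 = $444. That would push OOP to $4,362.20, over the $4,300 cap, so patient pays $4,300 − $3,918.20 = $381.80. Plan pays $2,960 − $381.80 = $2,578.20.
Insurer total: $8,119.20 + $4,807.60 + $2,578.20 = $15,505.

$15,505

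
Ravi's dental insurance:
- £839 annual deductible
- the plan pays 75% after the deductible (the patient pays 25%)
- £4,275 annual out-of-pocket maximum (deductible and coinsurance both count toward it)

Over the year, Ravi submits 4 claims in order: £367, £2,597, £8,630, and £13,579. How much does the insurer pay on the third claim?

£6,472.50

Claim 1 (£367): fully absorbed by the deductible. Patient owes £367 (running OOP £367). Insurer: £367 − £367 = £0.
Claim 2 (£2,597): £472 to deductible, leaving £2,125; 25% of £2,125 = £531.25. Patient pays £1,003.25; OOP now £1,370.25. Insurer: £2,597 − £1,003.25 = £1,593.75.
Claim 3 (£8,630): 25% coinsurance on £8,630 = £2,157.50. Cost to patient: £2,157.50. OOP to date £3,527.75. Insurer: £8,630 − £2,157.50 = £6,472.50.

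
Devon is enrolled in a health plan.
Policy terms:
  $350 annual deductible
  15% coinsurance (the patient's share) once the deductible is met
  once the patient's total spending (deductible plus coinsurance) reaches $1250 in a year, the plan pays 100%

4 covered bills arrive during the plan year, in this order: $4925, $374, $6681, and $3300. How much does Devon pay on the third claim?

#1 ($4925): $350 to deductible, leaving $4575; patient's 15% is $686.25. Patient pays $1036.25; OOP now $1036.25.
#2 ($374): 15% coinsurance on $374 = $56.10. Patient pays $56.10; OOP now $1092.35.
#3 ($6681): 15% coinsurance on $6681 = $1002.15. Adding that to $1092.35 gives $2094.50, past the $1250 cap; patient pays only $1250 − $1092.35 = $157.65.

$157.65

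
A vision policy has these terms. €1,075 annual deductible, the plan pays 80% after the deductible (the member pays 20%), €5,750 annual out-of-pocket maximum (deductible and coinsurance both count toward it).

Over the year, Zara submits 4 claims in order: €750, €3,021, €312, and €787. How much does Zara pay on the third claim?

€62.40

Bill 1, €750: fully absorbed by the deductible. Member owes €750 (running OOP €750).
Bill 2, €3,021: deductible takes €325, €2,696 remains; coinsurance €2,696 × 20% = €539.20. Member pays €864.20; OOP now €1,614.20.
Bill 3, €312: deductible already satisfied, so member's share is 20% × €312 = €62.40. Member owes €62.40 (running OOP €1,676.60).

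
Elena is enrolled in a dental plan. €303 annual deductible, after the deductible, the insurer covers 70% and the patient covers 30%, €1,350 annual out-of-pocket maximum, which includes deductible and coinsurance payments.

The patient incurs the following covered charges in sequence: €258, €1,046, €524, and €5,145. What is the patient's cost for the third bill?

Bill 1, €258: entire amount goes to the deductible. Patient owes €258 (running OOP €258).
Bill 2, €1,046: €45 to deductible, leaving €1,001; coinsurance €1,001 × 30% = €300.30. Patient owes €345.30 (running OOP €603.30).
Bill 3, €524: 30% coinsurance on €524 = €157.20. Cost to patient: €157.20. OOP to date €760.50.

€157.20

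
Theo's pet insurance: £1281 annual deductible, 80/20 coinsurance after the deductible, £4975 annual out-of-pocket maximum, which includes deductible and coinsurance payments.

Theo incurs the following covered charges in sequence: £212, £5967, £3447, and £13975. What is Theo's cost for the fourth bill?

£2025

#1 (£212): entire amount goes to the deductible. Owner owes £212 (running OOP £212).
#2 (£5967): £1069 finishes the deductible; £4898 goes to coinsurance; 20% of £4898 = £979.60. Owner pays £2048.60; OOP now £2260.60.
#3 (£3447): deductible already satisfied, so owner's share is 20% × £3447 = £689.40. Owner owes £689.40 (running OOP £2950).
#4 (£13975): 20% coinsurance on £13975 = £2795. That would push OOP to £5745, over the £4975 cap, so owner pays £4975 − £2950 = £2025.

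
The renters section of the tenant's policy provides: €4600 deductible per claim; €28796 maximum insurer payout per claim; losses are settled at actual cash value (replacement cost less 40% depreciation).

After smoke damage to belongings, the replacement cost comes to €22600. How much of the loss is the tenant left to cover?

At 40% depreciation, ACV = €22600 − €9040 = €13560.
Subtract the deductible: €13560 − €4600 = €8960.
That's under the €28796 cap, so the insurer reimburses the full €8960.
The tenant bears the rest of the original loss: €22600 − €8960 = €13640.

€13640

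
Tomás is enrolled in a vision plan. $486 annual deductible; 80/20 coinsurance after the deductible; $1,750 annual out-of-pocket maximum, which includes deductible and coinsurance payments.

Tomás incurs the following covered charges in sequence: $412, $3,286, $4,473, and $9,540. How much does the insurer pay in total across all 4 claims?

$15,961

Claim 1 ($412): entire amount goes to the deductible. Cost to member: $412. OOP to date $412. Insurer: $412 − $412 = $0.
Claim 2 ($3,286): $74 finishes the deductible; $3,212 goes to coinsurance; 20% of $3,212 = $642.40. Cost to member: $716.40. OOP to date $1,128.40. Plan pays $3,286 − $716.40 = $2,569.60.
Claim 3 ($4,473): deductible already satisfied, so member's share is 20% × $4,473 = $894.60. OOP would hit $2,023 > $1,750, so the cap limits the member to $1,750 − $1,128.40 = $621.60. Insurer: $4,473 − $621.60 = $3,851.40.
Claim 4 ($9,540): deductible already satisfied, so member's share is 20% × $9,540 = $1,908. OOP would hit $3,658 > $1,750, so the cap limits the member to $1,750 − $1,750 = $0. Insurer: $9,540 − $0 = $9,540.
Insurer total: $0 + $2,569.60 + $3,851.40 + $9,540 = $15,961.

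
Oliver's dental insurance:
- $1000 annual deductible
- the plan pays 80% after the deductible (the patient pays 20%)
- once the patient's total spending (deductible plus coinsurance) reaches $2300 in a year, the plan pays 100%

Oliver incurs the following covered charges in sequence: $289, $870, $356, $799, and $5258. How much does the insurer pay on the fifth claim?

$4220.80

Bill 1, $289: fully absorbed by the deductible. Cost to patient: $289. OOP to date $289. Insurer: $289 − $289 = $0.
Bill 2, $870: $711 finishes the deductible; $159 goes to coinsurance; 20% of $159 = $31.80. Patient owes $742.80 (running OOP $1031.80). Plan pays $870 − $742.80 = $127.20.
Bill 3, $356: 20% coinsurance on $356 = $71.20. Patient owes $71.20 (running OOP $1103). Insurer: $356 − $71.20 = $284.80.
Bill 4, $799: deductible met; 20% of $799 = $159.80. Cost to patient: $159.80. OOP to date $1262.80. Insurer: $799 − $159.80 = $639.20.
Bill 5, $5258: deductible already satisfied, so patient's share is 20% × $5258 = $1051.60. OOP would hit $2314.40 > $2300, so the cap limits the patient to $2300 − $1262.80 = $1037.20. Plan pays $5258 − $1037.20 = $4220.80.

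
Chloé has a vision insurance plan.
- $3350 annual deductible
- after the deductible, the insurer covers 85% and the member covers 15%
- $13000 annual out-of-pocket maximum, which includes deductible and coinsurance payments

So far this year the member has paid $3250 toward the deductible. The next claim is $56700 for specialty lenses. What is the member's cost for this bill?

$8590

Deductible still to meet: $3350 − $3250 = $100.
That leaves $56700 − $100 = $56600 for coinsurance.
Coinsurance: $56600 × 15% = $8490.
Member responsibility before any cap: $100 + $8490 = $8590.
Total out-of-pocket so far would be $3250 + $8590 = $11840, below the $13000 cap — no reduction.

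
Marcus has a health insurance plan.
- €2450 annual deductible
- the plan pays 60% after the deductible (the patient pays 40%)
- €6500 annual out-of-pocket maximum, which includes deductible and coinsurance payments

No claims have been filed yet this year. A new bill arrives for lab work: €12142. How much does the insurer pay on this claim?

€5815.20

Nothing has been paid toward the €2450 deductible, so the first €2450 of this charge is applied there.
After the €2450 deductible portion, €12142 − €2450 = €9692 is subject to coinsurance.
Patient's 40% share of €9692 is €3876.80.
That puts the patient's cost at €2450 + €3876.80 = €6326.80 before any cap.
Year-to-date out-of-pocket becomes €0 + €6326.80 = €6326.80, still under the €6500 maximum, so no cap applies.
The insurer covers the remainder: €12142 − €6326.80 = €5815.20.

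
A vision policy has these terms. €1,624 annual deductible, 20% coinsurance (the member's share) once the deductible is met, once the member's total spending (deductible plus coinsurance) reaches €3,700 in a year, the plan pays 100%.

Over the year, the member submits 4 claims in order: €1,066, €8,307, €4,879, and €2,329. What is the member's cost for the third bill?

Claim 1 — €1,066: all of it applies to the deductible. Member pays €1,066; OOP now €1,066.
Claim 2 — €8,307: deductible takes €558, €7,749 remains; member's 20% is €1,549.80. Cost to member: €2,107.80. OOP to date €3,173.80.
Claim 3 — €4,879: deductible already satisfied, so member's share is 20% × €4,879 = €975.80. That would push OOP to €4,149.60, over the €3,700 cap, so member pays €3,700 − €3,173.80 = €526.20.

€526.20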